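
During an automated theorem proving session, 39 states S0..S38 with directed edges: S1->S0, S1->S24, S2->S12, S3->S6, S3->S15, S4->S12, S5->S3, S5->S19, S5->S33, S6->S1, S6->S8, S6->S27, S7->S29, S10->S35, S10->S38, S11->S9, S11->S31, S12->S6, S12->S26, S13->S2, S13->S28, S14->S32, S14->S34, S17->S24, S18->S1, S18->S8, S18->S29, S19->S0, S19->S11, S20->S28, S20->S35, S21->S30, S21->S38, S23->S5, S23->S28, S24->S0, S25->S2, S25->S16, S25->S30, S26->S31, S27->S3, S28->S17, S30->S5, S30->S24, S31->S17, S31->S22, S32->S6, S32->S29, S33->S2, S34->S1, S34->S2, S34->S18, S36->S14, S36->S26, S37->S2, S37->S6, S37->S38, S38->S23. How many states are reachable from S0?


BFS from S0:
  layer 0: {S0}
Reachable set: {S0}
Count = 1

1


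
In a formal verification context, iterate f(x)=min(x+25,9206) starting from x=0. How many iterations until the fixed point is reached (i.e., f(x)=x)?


Step 1: x=0, cap=9206, increment=25
Step 2: x grows by 25 each step until capped at 9206; fixed point is x=9206
Step 3: iterations = ceil(9206/25) = 369

369


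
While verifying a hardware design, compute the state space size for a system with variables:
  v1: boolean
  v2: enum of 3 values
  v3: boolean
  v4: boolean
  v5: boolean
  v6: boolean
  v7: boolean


State space = product of domain sizes of all variables.
Domain sizes:
  v1 (boolean): 2
  v2 (enum of 3 values): 3
  v3 (boolean): 2
  v4 (boolean): 2
  v5 (boolean): 2
  v6 (boolean): 2
  v7 (boolean): 2
Product = 2 * 3 * 2 * 2 * 2 * 2 * 2 = 192

192


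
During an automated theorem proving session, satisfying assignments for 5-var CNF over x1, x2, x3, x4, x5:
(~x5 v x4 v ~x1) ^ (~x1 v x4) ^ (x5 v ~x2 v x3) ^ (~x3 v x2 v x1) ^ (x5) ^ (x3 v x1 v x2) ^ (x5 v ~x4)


CNF with 7 clauses over 5 vars (32 assignments).
An assignment satisfies CNF iff every clause has >=1 true literal.
Check each row (bits = x1,x2,x3,x4,x5; clause T/F shown):
  row 0 [00000]: clauses=TTTTFFT -> 0
  row 1 [00001]: clauses=TTTTTFT -> 0
  row 2 [00010]: clauses=TTTTFFF -> 0
  row 3 [00011]: clauses=TTTTTFT -> 0
  row 4 [00100]: clauses=TTTFFTT -> 0
  row 5 [00101]: clauses=TTTFTTT -> 0
  row 6 [00110]: clauses=TTTFFTF -> 0
  row 7 [00111]: clauses=TTTFTTT -> 0
  row 8 [01000]: clauses=TTFTFTT -> 0
  row 9 [01001]: clauses=TTTTTTT -> 1
  row 10 [01010]: clauses=TTFTFTF -> 0
  row 11 [01011]: clauses=TTTTTTT -> 1
  row 12 [01100]: clauses=TTTTFTT -> 0
  row 13 [01101]: clauses=TTTTTTT -> 1
  row 14 [01110]: clauses=TTTTFTF -> 0
  row 15 [01111]: clauses=TTTTTTT -> 1
  row 16 [10000]: clauses=TFTTFTT -> 0
  row 17 [10001]: clauses=FFTTTTT -> 0
  row 18 [10010]: clauses=TTTTFTF -> 0
  row 19 [10011]: clauses=TTTTTTT -> 1
  row 20 [10100]: clauses=TFTTFTT -> 0
  row 21 [10101]: clauses=FFTTTTT -> 0
  row 22 [10110]: clauses=TTTTFTF -> 0
  row 23 [10111]: clauses=TTTTTTT -> 1
  row 24 [11000]: clauses=TFFTFTT -> 0
  row 25 [11001]: clauses=FFTTTTT -> 0
  row 26 [11010]: clauses=TTFTFTF -> 0
  row 27 [11011]: clauses=TTTTTTT -> 1
  row 28 [11100]: clauses=TFTTFTT -> 0
  row 29 [11101]: clauses=FFTTTTT -> 0
  row 30 [11110]: clauses=TTTTFTF -> 0
  row 31 [11111]: clauses=TTTTTTT -> 1
Full result column, 8 rows per line (x1,x2 fixed per line; x3,x4,x5 runs 000..111 left to right):
  rows 0-7 [x1,x2=00]: 00000000  (ones: 0)
  rows 8-15 [x1,x2=01]: 01010101  (ones: 4)
  rows 16-23 [x1,x2=10]: 00010001  (ones: 2)
  rows 24-31 [x1,x2=11]: 00010001  (ones: 2)
Satisfying assignments = 0+4+2+2 = 8

8


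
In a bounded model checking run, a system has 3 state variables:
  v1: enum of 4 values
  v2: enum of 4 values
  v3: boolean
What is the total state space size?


State space = product of domain sizes of all variables.
Domain sizes:
  v1 (enum of 4 values): 4
  v2 (enum of 4 values): 4
  v3 (boolean): 2
Product = 4 * 4 * 2 = 32

32


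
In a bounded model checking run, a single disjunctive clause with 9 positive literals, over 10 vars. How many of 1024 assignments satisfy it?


Step 1: Total=2^10=1024
Step 2: Unsat when all 9 false: 2^1=2
Step 3: Sat=1024-2=1022

1022


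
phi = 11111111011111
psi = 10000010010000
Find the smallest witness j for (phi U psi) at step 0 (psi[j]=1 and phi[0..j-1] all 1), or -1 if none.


(phi U psi) at 0: need smallest j with psi[j]=1 and phi[i]=1 for all i in [0,j).
Scan from step 0:
  step 0: psi=1 and phi held for [0,0) -> witness found
Witness step = 0

0


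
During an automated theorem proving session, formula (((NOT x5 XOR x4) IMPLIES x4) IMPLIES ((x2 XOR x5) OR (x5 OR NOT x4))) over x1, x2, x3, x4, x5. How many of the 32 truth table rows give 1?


Formula: (((NOT x5 XOR x4) IMPLIES x4) IMPLIES ((x2 XOR x5) OR (x5 OR NOT x4))) over 5 vars (32 rows)
Evaluate each row (x1, x2, x3, x4, x5 as bits, MSB first):
  row 0 [00000]: (((NOT 0 XOR 0) IMPLIES 0) IMPLIES ((0 XOR 0) OR (0 OR NOT 0))) -> 1
  row 1 [00001]: (((NOT 1 XOR 0) IMPLIES 0) IMPLIES ((0 XOR 1) OR (1 OR NOT 0))) -> 1
  row 2 [00010]: (((NOT 0 XOR 1) IMPLIES 1) IMPLIES ((0 XOR 0) OR (0 OR NOT 1))) -> 0
  row 3 [00011]: (((NOT 1 XOR 1) IMPLIES 1) IMPLIES ((0 XOR 1) OR (1 OR NOT 1))) -> 1
  row 4 [00100]: (((NOT 0 XOR 0) IMPLIES 0) IMPLIES ((0 XOR 0) OR (0 OR NOT 0))) -> 1
  row 5 [00101]: (((NOT 1 XOR 0) IMPLIES 0) IMPLIES ((0 XOR 1) OR (1 OR NOT 0))) -> 1
  row 6 [00110]: (((NOT 0 XOR 1) IMPLIES 1) IMPLIES ((0 XOR 0) OR (0 OR NOT 1))) -> 0
  row 7 [00111]: (((NOT 1 XOR 1) IMPLIES 1) IMPLIES ((0 XOR 1) OR (1 OR NOT 1))) -> 1
  row 8 [01000]: (((NOT 0 XOR 0) IMPLIES 0) IMPLIES ((1 XOR 0) OR (0 OR NOT 0))) -> 1
  row 9 [01001]: (((NOT 1 XOR 0) IMPLIES 0) IMPLIES ((1 XOR 1) OR (1 OR NOT 0))) -> 1
  row 10 [01010]: (((NOT 0 XOR 1) IMPLIES 1) IMPLIES ((1 XOR 0) OR (0 OR NOT 1))) -> 1
  row 11 [01011]: (((NOT 1 XOR 1) IMPLIES 1) IMPLIES ((1 XOR 1) OR (1 OR NOT 1))) -> 1
  row 12 [01100]: (((NOT 0 XOR 0) IMPLIES 0) IMPLIES ((1 XOR 0) OR (0 OR NOT 0))) -> 1
  row 13 [01101]: (((NOT 1 XOR 0) IMPLIES 0) IMPLIES ((1 XOR 1) OR (1 OR NOT 0))) -> 1
  row 14 [01110]: (((NOT 0 XOR 1) IMPLIES 1) IMPLIES ((1 XOR 0) OR (0 OR NOT 1))) -> 1
  row 15 [01111]: (((NOT 1 XOR 1) IMPLIES 1) IMPLIES ((1 XOR 1) OR (1 OR NOT 1))) -> 1
  row 16 [10000]: (((NOT 0 XOR 0) IMPLIES 0) IMPLIES ((0 XOR 0) OR (0 OR NOT 0))) -> 1
  row 17 [10001]: (((NOT 1 XOR 0) IMPLIES 0) IMPLIES ((0 XOR 1) OR (1 OR NOT 0))) -> 1
  row 18 [10010]: (((NOT 0 XOR 1) IMPLIES 1) IMPLIES ((0 XOR 0) OR (0 OR NOT 1))) -> 0
  row 19 [10011]: (((NOT 1 XOR 1) IMPLIES 1) IMPLIES ((0 XOR 1) OR (1 OR NOT 1))) -> 1
  row 20 [10100]: (((NOT 0 XOR 0) IMPLIES 0) IMPLIES ((0 XOR 0) OR (0 OR NOT 0))) -> 1
  row 21 [10101]: (((NOT 1 XOR 0) IMPLIES 0) IMPLIES ((0 XOR 1) OR (1 OR NOT 0))) -> 1
  row 22 [10110]: (((NOT 0 XOR 1) IMPLIES 1) IMPLIES ((0 XOR 0) OR (0 OR NOT 1))) -> 0
  row 23 [10111]: (((NOT 1 XOR 1) IMPLIES 1) IMPLIES ((0 XOR 1) OR (1 OR NOT 1))) -> 1
  row 24 [11000]: (((NOT 0 XOR 0) IMPLIES 0) IMPLIES ((1 XOR 0) OR (0 OR NOT 0))) -> 1
  row 25 [11001]: (((NOT 1 XOR 0) IMPLIES 0) IMPLIES ((1 XOR 1) OR (1 OR NOT 0))) -> 1
  row 26 [11010]: (((NOT 0 XOR 1) IMPLIES 1) IMPLIES ((1 XOR 0) OR (0 OR NOT 1))) -> 1
  row 27 [11011]: (((NOT 1 XOR 1) IMPLIES 1) IMPLIES ((1 XOR 1) OR (1 OR NOT 1))) -> 1
  row 28 [11100]: (((NOT 0 XOR 0) IMPLIES 0) IMPLIES ((1 XOR 0) OR (0 OR NOT 0))) -> 1
  row 29 [11101]: (((NOT 1 XOR 0) IMPLIES 0) IMPLIES ((1 XOR 1) OR (1 OR NOT 0))) -> 1
  row 30 [11110]: (((NOT 0 XOR 1) IMPLIES 1) IMPLIES ((1 XOR 0) OR (0 OR NOT 1))) -> 1
  row 31 [11111]: (((NOT 1 XOR 1) IMPLIES 1) IMPLIES ((1 XOR 1) OR (1 OR NOT 1))) -> 1
Full result column, 8 rows per line (x1,x2 fixed per line; x3,x4,x5 runs 000..111 left to right):
  rows 0-7 [x1,x2=00]: 11011101  (ones: 6)
  rows 8-15 [x1,x2=01]: 11111111  (ones: 8)
  rows 16-23 [x1,x2=10]: 11011101  (ones: 6)
  rows 24-31 [x1,x2=11]: 11111111  (ones: 8)
Count of 1-rows = 6+8+6+8 = 28

28


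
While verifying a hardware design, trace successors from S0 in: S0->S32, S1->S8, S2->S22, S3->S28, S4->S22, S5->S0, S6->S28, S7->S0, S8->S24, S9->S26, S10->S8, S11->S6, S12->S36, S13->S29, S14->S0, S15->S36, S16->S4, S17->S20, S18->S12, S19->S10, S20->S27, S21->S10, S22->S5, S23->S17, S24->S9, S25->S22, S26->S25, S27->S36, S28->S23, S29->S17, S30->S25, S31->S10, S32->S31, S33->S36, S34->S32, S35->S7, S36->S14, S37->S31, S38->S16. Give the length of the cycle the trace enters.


Trace from S0 until a state repeats:
  S0 -> S32 -> S31 -> S10 -> S8 -> S24 -> S9 -> S26 -> S25 -> S22 -> S5 -> S0
S0 first seen at step 0, revisited at step 11.
Cycle length = 11 - 0 = 11

11


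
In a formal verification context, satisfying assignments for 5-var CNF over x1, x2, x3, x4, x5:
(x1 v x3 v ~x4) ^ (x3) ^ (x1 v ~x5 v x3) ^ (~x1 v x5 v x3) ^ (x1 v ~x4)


CNF with 5 clauses over 5 vars (32 assignments).
An assignment satisfies CNF iff every clause has >=1 true literal.
Check each row (bits = x1,x2,x3,x4,x5; clause T/F shown):
  row 0 [00000]: clauses=TFTTT -> 0
  row 1 [00001]: clauses=TFFTT -> 0
  row 2 [00010]: clauses=FFTTF -> 0
  row 3 [00011]: clauses=FFFTF -> 0
  row 4 [00100]: clauses=TTTTT -> 1
  row 5 [00101]: clauses=TTTTT -> 1
  row 6 [00110]: clauses=TTTTF -> 0
  row 7 [00111]: clauses=TTTTF -> 0
  row 8 [01000]: clauses=TFTTT -> 0
  row 9 [01001]: clauses=TFFTT -> 0
  row 10 [01010]: clauses=FFTTF -> 0
  row 11 [01011]: clauses=FFFTF -> 0
  row 12 [01100]: clauses=TTTTT -> 1
  row 13 [01101]: clauses=TTTTT -> 1
  row 14 [01110]: clauses=TTTTF -> 0
  row 15 [01111]: clauses=TTTTF -> 0
  row 16 [10000]: clauses=TFTFT -> 0
  row 17 [10001]: clauses=TFTTT -> 0
  row 18 [10010]: clauses=TFTFT -> 0
  row 19 [10011]: clauses=TFTTT -> 0
  row 20 [10100]: clauses=TTTTT -> 1
  row 21 [10101]: clauses=TTTTT -> 1
  row 22 [10110]: clauses=TTTTT -> 1
  row 23 [10111]: clauses=TTTTT -> 1
  row 24 [11000]: clauses=TFTFT -> 0
  row 25 [11001]: clauses=TFTTT -> 0
  row 26 [11010]: clauses=TFTFT -> 0
  row 27 [11011]: clauses=TFTTT -> 0
  row 28 [11100]: clauses=TTTTT -> 1
  row 29 [11101]: clauses=TTTTT -> 1
  row 30 [11110]: clauses=TTTTT -> 1
  row 31 [11111]: clauses=TTTTT -> 1
Full result column, 8 rows per line (x1,x2 fixed per line; x3,x4,x5 runs 000..111 left to right):
  rows 0-7 [x1,x2=00]: 00001100  (ones: 2)
  rows 8-15 [x1,x2=01]: 00001100  (ones: 2)
  rows 16-23 [x1,x2=10]: 00001111  (ones: 4)
  rows 24-31 [x1,x2=11]: 00001111  (ones: 4)
Satisfying assignments = 2+2+4+4 = 12

12


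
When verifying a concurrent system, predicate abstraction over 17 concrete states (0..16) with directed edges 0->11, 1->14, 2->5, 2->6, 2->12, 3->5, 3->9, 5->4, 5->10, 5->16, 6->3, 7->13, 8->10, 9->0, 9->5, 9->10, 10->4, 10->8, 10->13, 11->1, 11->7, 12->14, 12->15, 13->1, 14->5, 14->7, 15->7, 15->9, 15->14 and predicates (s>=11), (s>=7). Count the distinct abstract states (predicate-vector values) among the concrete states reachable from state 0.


BFS from 0:
Concrete reachable: {0, 1, 4, 5, 7, 8, 10, 11, 13, 14, 16}
Abstract via predicates (s>=11), (s>=7):
  (0,0) <- {0, 1, 4, 5}
  (0,1) <- {7, 8, 10}
  (1,1) <- {11, 13, 14, 16}
Distinct abstract states = 3

3


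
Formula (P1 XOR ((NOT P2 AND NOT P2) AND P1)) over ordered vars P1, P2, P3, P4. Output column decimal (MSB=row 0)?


Formula: (P1 XOR ((NOT P2 AND NOT P2) AND P1)) over P1, P2, P3, P4 (16 rows)
Evaluate each row (bits = P1,P2,P3,P4, MSB first):
  row 0 [0000]: (0 XOR ((NOT 0 AND NOT 0) AND 0)) -> 0
  row 1 [0001]: (0 XOR ((NOT 0 AND NOT 0) AND 0)) -> 0
  row 2 [0010]: (0 XOR ((NOT 0 AND NOT 0) AND 0)) -> 0
  row 3 [0011]: (0 XOR ((NOT 0 AND NOT 0) AND 0)) -> 0
  row 4 [0100]: (0 XOR ((NOT 1 AND NOT 1) AND 0)) -> 0
  row 5 [0101]: (0 XOR ((NOT 1 AND NOT 1) AND 0)) -> 0
  row 6 [0110]: (0 XOR ((NOT 1 AND NOT 1) AND 0)) -> 0
  row 7 [0111]: (0 XOR ((NOT 1 AND NOT 1) AND 0)) -> 0
  row 8 [1000]: (1 XOR ((NOT 0 AND NOT 0) AND 1)) -> 0
  row 9 [1001]: (1 XOR ((NOT 0 AND NOT 0) AND 1)) -> 0
  row 10 [1010]: (1 XOR ((NOT 0 AND NOT 0) AND 1)) -> 0
  row 11 [1011]: (1 XOR ((NOT 0 AND NOT 0) AND 1)) -> 0
  row 12 [1100]: (1 XOR ((NOT 1 AND NOT 1) AND 1)) -> 1
  row 13 [1101]: (1 XOR ((NOT 1 AND NOT 1) AND 1)) -> 1
  row 14 [1110]: (1 XOR ((NOT 1 AND NOT 1) AND 1)) -> 1
  row 15 [1111]: (1 XOR ((NOT 1 AND NOT 1) AND 1)) -> 1
Full result column, 4 rows per line (P1,P2 fixed per line; P3,P4 runs 00..11 left to right):
  rows 0-3 [P1,P2=00]: 0000  = hex 0
  rows 4-7 [P1,P2=01]: 0000  = hex 0
  rows 8-11 [P1,P2=10]: 0000  = hex 0
  rows 12-15 [P1,P2=11]: 1111  = hex F
Output column (row 0 .. row 15) = 0000000000001111
Output column grouped in 4s = 0000 0000 0000 1111 = 0x000F
Convert to decimal digit by digit (value = value*16 + digit):
  0 -> 0
  0*16 + 0 = 0
  0*16 + 0 = 0
  0*16 + 15 (F) = 15
Decimal = 15

15


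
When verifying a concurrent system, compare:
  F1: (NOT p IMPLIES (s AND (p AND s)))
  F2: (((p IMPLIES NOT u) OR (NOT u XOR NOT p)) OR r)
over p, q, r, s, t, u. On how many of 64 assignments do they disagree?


F1 = (NOT p IMPLIES (s AND (p AND s)))
F2 = (((p IMPLIES NOT u) OR (NOT u XOR NOT p)) OR r)
Evaluate both on each of 64 rows (bits = p,q,r,s,t,u):
  row 0 [000000]: F1=0 F2=1 (differ) -> 1
  row 1 [000001]: F1=0 F2=1 (differ) -> 1
  row 2 [000010]: F1=0 F2=1 (differ) -> 1
  row 3 [000011]: F1=0 F2=1 (differ) -> 1
  row 4 [000100]: F1=0 F2=1 (differ) -> 1
  (every remaining row is evaluated the same way; all 64 results are listed next)
Full result column, 8 rows per line (p,q,r fixed per line; s,t,u runs 000..111 left to right):
  rows 0-7 [p,q,r=000]: 11111111  (ones: 8)
  rows 8-15 [p,q,r=001]: 11111111  (ones: 8)
  rows 16-23 [p,q,r=010]: 11111111  (ones: 8)
  rows 24-31 [p,q,r=011]: 11111111  (ones: 8)
  rows 32-39 [p,q,r=100]: 01010101  (ones: 4)
  rows 40-47 [p,q,r=101]: 00000000  (ones: 0)
  rows 48-55 [p,q,r=110]: 01010101  (ones: 4)
  rows 56-63 [p,q,r=111]: 00000000  (ones: 0)
Disagreements = 8+8+8+8+4+0+4+0 = 40

40


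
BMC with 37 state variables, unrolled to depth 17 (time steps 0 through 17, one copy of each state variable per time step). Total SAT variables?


BMC unrolls to depth k, creating one copy of each state var for steps 0..k.
Step count = 17 + 1 = 18 (steps 0 through 17)
Vars per step = 37
Total = 37 * 18 = 666

666


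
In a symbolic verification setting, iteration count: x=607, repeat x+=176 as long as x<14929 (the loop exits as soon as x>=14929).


Step 1: x goes from 607 toward 14929 by 176; the body runs while x<14929, so iterations = ceil((bound-start)/step)
Step 2: Distance=14322
Step 3: ceil(14322/176)=82

82


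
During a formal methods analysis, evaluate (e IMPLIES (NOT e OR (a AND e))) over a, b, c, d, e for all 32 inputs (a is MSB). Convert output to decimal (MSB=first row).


Formula: (e IMPLIES (NOT e OR (a AND e))) over a, b, c, d, e (32 rows)
Evaluate each row (bits = a,b,c,d,e, MSB first):
  row 0 [00000]: (0 IMPLIES (NOT 0 OR (0 AND 0))) -> 1
  row 1 [00001]: (1 IMPLIES (NOT 1 OR (0 AND 1))) -> 0
  row 2 [00010]: (0 IMPLIES (NOT 0 OR (0 AND 0))) -> 1
  row 3 [00011]: (1 IMPLIES (NOT 1 OR (0 AND 1))) -> 0
  row 4 [00100]: (0 IMPLIES (NOT 0 OR (0 AND 0))) -> 1
  row 5 [00101]: (1 IMPLIES (NOT 1 OR (0 AND 1))) -> 0
  row 6 [00110]: (0 IMPLIES (NOT 0 OR (0 AND 0))) -> 1
  row 7 [00111]: (1 IMPLIES (NOT 1 OR (0 AND 1))) -> 0
  row 8 [01000]: (0 IMPLIES (NOT 0 OR (0 AND 0))) -> 1
  row 9 [01001]: (1 IMPLIES (NOT 1 OR (0 AND 1))) -> 0
  row 10 [01010]: (0 IMPLIES (NOT 0 OR (0 AND 0))) -> 1
  row 11 [01011]: (1 IMPLIES (NOT 1 OR (0 AND 1))) -> 0
  row 12 [01100]: (0 IMPLIES (NOT 0 OR (0 AND 0))) -> 1
  row 13 [01101]: (1 IMPLIES (NOT 1 OR (0 AND 1))) -> 0
  row 14 [01110]: (0 IMPLIES (NOT 0 OR (0 AND 0))) -> 1
  row 15 [01111]: (1 IMPLIES (NOT 1 OR (0 AND 1))) -> 0
  row 16 [10000]: (0 IMPLIES (NOT 0 OR (1 AND 0))) -> 1
  row 17 [10001]: (1 IMPLIES (NOT 1 OR (1 AND 1))) -> 1
  row 18 [10010]: (0 IMPLIES (NOT 0 OR (1 AND 0))) -> 1
  row 19 [10011]: (1 IMPLIES (NOT 1 OR (1 AND 1))) -> 1
  row 20 [10100]: (0 IMPLIES (NOT 0 OR (1 AND 0))) -> 1
  row 21 [10101]: (1 IMPLIES (NOT 1 OR (1 AND 1))) -> 1
  row 22 [10110]: (0 IMPLIES (NOT 0 OR (1 AND 0))) -> 1
  row 23 [10111]: (1 IMPLIES (NOT 1 OR (1 AND 1))) -> 1
  row 24 [11000]: (0 IMPLIES (NOT 0 OR (1 AND 0))) -> 1
  row 25 [11001]: (1 IMPLIES (NOT 1 OR (1 AND 1))) -> 1
  row 26 [11010]: (0 IMPLIES (NOT 0 OR (1 AND 0))) -> 1
  row 27 [11011]: (1 IMPLIES (NOT 1 OR (1 AND 1))) -> 1
  row 28 [11100]: (0 IMPLIES (NOT 0 OR (1 AND 0))) -> 1
  row 29 [11101]: (1 IMPLIES (NOT 1 OR (1 AND 1))) -> 1
  row 30 [11110]: (0 IMPLIES (NOT 0 OR (1 AND 0))) -> 1
  row 31 [11111]: (1 IMPLIES (NOT 1 OR (1 AND 1))) -> 1
Full result column, 4 rows per line (a,b,c fixed per line; d,e runs 00..11 left to right):
  rows 0-3 [a,b,c=000]: 1010  = hex A
  rows 4-7 [a,b,c=001]: 1010  = hex A
  rows 8-11 [a,b,c=010]: 1010  = hex A
  rows 12-15 [a,b,c=011]: 1010  = hex A
  rows 16-19 [a,b,c=100]: 1111  = hex F
  rows 20-23 [a,b,c=101]: 1111  = hex F
  rows 24-27 [a,b,c=110]: 1111  = hex F
  rows 28-31 [a,b,c=111]: 1111  = hex F
Output column (row 0 .. row 31) = 10101010101010101111111111111111
Output column grouped in 4s = 1010 1010 1010 1010 1111 1111 1111 1111 = 0xAAAAFFFF
Convert to decimal digit by digit (value = value*16 + digit):
  A -> 10
  10*16 + 10 (A) = 170
  170*16 + 10 (A) = 2730
  2730*16 + 10 (A) = 43690
  43690*16 + 15 (F) = 699055
  699055*16 + 15 (F) = 11184895
  11184895*16 + 15 (F) = 178958335
  178958335*16 + 15 (F) = 2863333375
Decimal = 2863333375

2863333375


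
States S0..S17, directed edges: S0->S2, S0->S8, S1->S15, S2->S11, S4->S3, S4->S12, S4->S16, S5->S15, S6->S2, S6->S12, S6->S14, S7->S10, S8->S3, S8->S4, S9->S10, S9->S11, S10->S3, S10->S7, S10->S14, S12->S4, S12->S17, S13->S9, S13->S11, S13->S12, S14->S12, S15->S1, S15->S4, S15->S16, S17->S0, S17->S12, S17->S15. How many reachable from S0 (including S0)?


BFS from S0:
  layer 0: {S0}
  layer 1: {S2, S8}
  layer 2: {S3, S4, S11}
  layer 3: {S12, S16}
  layer 4: {S17}
  layer 5: {S15}
  layer 6: {S1}
Reachable set: {S0, S1, S2, S3, S4, S8, S11, S12, S15, S16, S17}
Count = 11

11


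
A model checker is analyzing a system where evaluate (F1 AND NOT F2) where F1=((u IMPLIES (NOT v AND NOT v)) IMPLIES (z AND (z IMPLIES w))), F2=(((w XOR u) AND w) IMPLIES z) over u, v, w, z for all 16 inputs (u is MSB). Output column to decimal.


F1 = ((u IMPLIES (NOT v AND NOT v)) IMPLIES (z AND (z IMPLIES w)))
F2 = (((w XOR u) AND w) IMPLIES z)
Counterexample to F1=>F2 is where F1=1 and F2=0.
Evaluate each row (bits = u,v,w,z, MSB first):
  row 0 [0000]: F1=0 F2=1 -> F1&~F2 -> 0
  row 1 [0001]: F1=0 F2=1 -> F1&~F2 -> 0
  row 2 [0010]: F1=0 F2=0 -> F1&~F2 -> 0
  row 3 [0011]: F1=1 F2=1 -> F1&~F2 -> 0
  row 4 [0100]: F1=0 F2=1 -> F1&~F2 -> 0
  row 5 [0101]: F1=0 F2=1 -> F1&~F2 -> 0
  row 6 [0110]: F1=0 F2=0 -> F1&~F2 -> 0
  row 7 [0111]: F1=1 F2=1 -> F1&~F2 -> 0
  row 8 [1000]: F1=0 F2=1 -> F1&~F2 -> 0
  row 9 [1001]: F1=0 F2=1 -> F1&~F2 -> 0
  row 10 [1010]: F1=0 F2=1 -> F1&~F2 -> 0
  row 11 [1011]: F1=1 F2=1 -> F1&~F2 -> 0
  row 12 [1100]: F1=1 F2=1 -> F1&~F2 -> 0
  row 13 [1101]: F1=1 F2=1 -> F1&~F2 -> 0
  row 14 [1110]: F1=1 F2=1 -> F1&~F2 -> 0
  row 15 [1111]: F1=1 F2=1 -> F1&~F2 -> 0
Full result column, 4 rows per line (u,v fixed per line; w,z runs 00..11 left to right):
  rows 0-3 [u,v=00]: 0000  = hex 0
  rows 4-7 [u,v=01]: 0000  = hex 0
  rows 8-11 [u,v=10]: 0000  = hex 0
  rows 12-15 [u,v=11]: 0000  = hex 0
Counterexample vector (row 0 .. row 15) = 0000000000000000
Output column grouped in 4s = 0000 0000 0000 0000 = 0x0000
Convert to decimal digit by digit (value = value*16 + digit):
  0 -> 0
  0*16 + 0 = 0
  0*16 + 0 = 0
  0*16 + 0 = 0
Decimal = 0

0


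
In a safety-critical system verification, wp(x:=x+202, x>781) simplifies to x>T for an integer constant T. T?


Formula: wp(x:=E, P) = P[E/x] (substitute E for x in postcondition)
Step 1: Postcondition: x>781
Step 2: Substitute x+202 for x: x+202>781
Step 3: Solve for x: x > 781-202 = 579

579


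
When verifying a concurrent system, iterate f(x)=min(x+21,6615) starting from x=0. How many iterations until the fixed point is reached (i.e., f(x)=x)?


Step 1: x=0, cap=6615, increment=21
Step 2: x grows by 21 each step until capped at 6615; fixed point is x=6615
Step 3: iterations = ceil(6615/21) = 315

315


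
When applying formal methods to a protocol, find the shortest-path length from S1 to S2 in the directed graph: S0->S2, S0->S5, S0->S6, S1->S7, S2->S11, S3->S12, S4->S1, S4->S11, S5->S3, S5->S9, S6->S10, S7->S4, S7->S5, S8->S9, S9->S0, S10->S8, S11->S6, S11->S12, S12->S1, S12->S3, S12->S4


BFS layer-by-layer from S1:
  dist 0: {S1}
  dist 1: {S7}
  dist 2: {S4, S5}
  dist 3: {S3, S9, S11}
  dist 4: {S0, S6, S12}
  dist 5: {S2, S10}
  -> S2 reached at distance 5
Shortest path length = 5

5


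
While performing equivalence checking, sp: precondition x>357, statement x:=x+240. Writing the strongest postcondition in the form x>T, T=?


Formula: sp(P, x:=E) = exists old_x. (x = E[old_x/x]) AND P[old_x/x] (old_x is the value of x before the assignment; eliminate old_x by solving x = E[old_x/x] for old_x)
Step 1: Precondition P: x>357, i.e. old_x > 357
Step 2: Assignment gives x = old_x + 240, so old_x = x - 240
Step 3: Substitute into P: x - 240 > 357
Step 4: Simplify: x > 357+240 = 597

597


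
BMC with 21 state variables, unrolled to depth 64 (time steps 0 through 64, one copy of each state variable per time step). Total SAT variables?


BMC unrolls to depth k, creating one copy of each state var for steps 0..k.
Step count = 64 + 1 = 65 (steps 0 through 64)
Vars per step = 21
Total = 21 * 65 = 1365

1365


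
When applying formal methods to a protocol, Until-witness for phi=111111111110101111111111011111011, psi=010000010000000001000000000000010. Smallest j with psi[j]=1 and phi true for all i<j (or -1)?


(phi U psi) at 0: need smallest j with psi[j]=1 and phi[i]=1 for all i in [0,j).
Scan from step 0:
  step 0: phi=1, psi=0 -> continue
  step 1: psi=1 and phi held for [0,1) -> witness found
Witness step = 1

1


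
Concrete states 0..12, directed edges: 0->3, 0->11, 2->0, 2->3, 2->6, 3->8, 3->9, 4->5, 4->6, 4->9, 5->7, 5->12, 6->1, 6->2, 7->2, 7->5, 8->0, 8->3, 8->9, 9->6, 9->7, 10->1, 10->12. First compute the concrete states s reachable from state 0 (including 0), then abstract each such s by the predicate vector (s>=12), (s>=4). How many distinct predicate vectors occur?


BFS from 0:
Concrete reachable: {0, 1, 2, 3, 5, 6, 7, 8, 9, 11, 12}
Abstract via predicates (s>=12), (s>=4):
  (0,0) <- {0, 1, 2, 3}
  (0,1) <- {5, 6, 7, 8, 9, 11}
  (1,1) <- {12}
Distinct abstract states = 3

3


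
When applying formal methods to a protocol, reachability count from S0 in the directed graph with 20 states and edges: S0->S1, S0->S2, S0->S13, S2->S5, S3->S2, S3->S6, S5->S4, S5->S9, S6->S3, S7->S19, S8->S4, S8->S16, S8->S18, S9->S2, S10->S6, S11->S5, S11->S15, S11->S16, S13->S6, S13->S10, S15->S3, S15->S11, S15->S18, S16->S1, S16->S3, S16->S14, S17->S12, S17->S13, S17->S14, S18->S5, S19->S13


BFS from S0:
  layer 0: {S0}
  layer 1: {S1, S2, S13}
  layer 2: {S5, S6, S10}
  layer 3: {S3, S4, S9}
Reachable set: {S0, S1, S2, S3, S4, S5, S6, S9, S10, S13}
Count = 10

10


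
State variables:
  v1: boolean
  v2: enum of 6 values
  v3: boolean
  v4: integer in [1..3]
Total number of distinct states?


State space = product of domain sizes of all variables.
Domain sizes:
  v1 (boolean): 2
  v2 (enum of 6 values): 6
  v3 (boolean): 2
  v4 (integer in [1..3]): 3
Product = 2 * 6 * 2 * 3 = 72

72


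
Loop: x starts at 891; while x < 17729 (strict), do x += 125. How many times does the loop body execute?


Step 1: x goes from 891 toward 17729 by 125; the body runs while x<17729, so iterations = ceil((bound-start)/step)
Step 2: Distance=16838
Step 3: ceil(16838/125)=135

135


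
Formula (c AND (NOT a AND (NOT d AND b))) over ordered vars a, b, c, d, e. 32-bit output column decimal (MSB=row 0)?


Formula: (c AND (NOT a AND (NOT d AND b))) over a, b, c, d, e (32 rows)
Evaluate each row (bits = a,b,c,d,e, MSB first):
  row 0 [00000]: (0 AND (NOT 0 AND (NOT 0 AND 0))) -> 0
  row 1 [00001]: (0 AND (NOT 0 AND (NOT 0 AND 0))) -> 0
  row 2 [00010]: (0 AND (NOT 0 AND (NOT 1 AND 0))) -> 0
  row 3 [00011]: (0 AND (NOT 0 AND (NOT 1 AND 0))) -> 0
  row 4 [00100]: (1 AND (NOT 0 AND (NOT 0 AND 0))) -> 0
  row 5 [00101]: (1 AND (NOT 0 AND (NOT 0 AND 0))) -> 0
  row 6 [00110]: (1 AND (NOT 0 AND (NOT 1 AND 0))) -> 0
  row 7 [00111]: (1 AND (NOT 0 AND (NOT 1 AND 0))) -> 0
  row 8 [01000]: (0 AND (NOT 0 AND (NOT 0 AND 1))) -> 0
  row 9 [01001]: (0 AND (NOT 0 AND (NOT 0 AND 1))) -> 0
  row 10 [01010]: (0 AND (NOT 0 AND (NOT 1 AND 1))) -> 0
  row 11 [01011]: (0 AND (NOT 0 AND (NOT 1 AND 1))) -> 0
  row 12 [01100]: (1 AND (NOT 0 AND (NOT 0 AND 1))) -> 1
  row 13 [01101]: (1 AND (NOT 0 AND (NOT 0 AND 1))) -> 1
  row 14 [01110]: (1 AND (NOT 0 AND (NOT 1 AND 1))) -> 0
  row 15 [01111]: (1 AND (NOT 0 AND (NOT 1 AND 1))) -> 0
  row 16 [10000]: (0 AND (NOT 1 AND (NOT 0 AND 0))) -> 0
  row 17 [10001]: (0 AND (NOT 1 AND (NOT 0 AND 0))) -> 0
  row 18 [10010]: (0 AND (NOT 1 AND (NOT 1 AND 0))) -> 0
  row 19 [10011]: (0 AND (NOT 1 AND (NOT 1 AND 0))) -> 0
  row 20 [10100]: (1 AND (NOT 1 AND (NOT 0 AND 0))) -> 0
  row 21 [10101]: (1 AND (NOT 1 AND (NOT 0 AND 0))) -> 0
  row 22 [10110]: (1 AND (NOT 1 AND (NOT 1 AND 0))) -> 0
  row 23 [10111]: (1 AND (NOT 1 AND (NOT 1 AND 0))) -> 0
  row 24 [11000]: (0 AND (NOT 1 AND (NOT 0 AND 1))) -> 0
  row 25 [11001]: (0 AND (NOT 1 AND (NOT 0 AND 1))) -> 0
  row 26 [11010]: (0 AND (NOT 1 AND (NOT 1 AND 1))) -> 0
  row 27 [11011]: (0 AND (NOT 1 AND (NOT 1 AND 1))) -> 0
  row 28 [11100]: (1 AND (NOT 1 AND (NOT 0 AND 1))) -> 0
  row 29 [11101]: (1 AND (NOT 1 AND (NOT 0 AND 1))) -> 0
  row 30 [11110]: (1 AND (NOT 1 AND (NOT 1 AND 1))) -> 0
  row 31 [11111]: (1 AND (NOT 1 AND (NOT 1 AND 1))) -> 0
Full result column, 4 rows per line (a,b,c fixed per line; d,e runs 00..11 left to right):
  rows 0-3 [a,b,c=000]: 0000  = hex 0
  rows 4-7 [a,b,c=001]: 0000  = hex 0
  rows 8-11 [a,b,c=010]: 0000  = hex 0
  rows 12-15 [a,b,c=011]: 1100  = hex C
  rows 16-19 [a,b,c=100]: 0000  = hex 0
  rows 20-23 [a,b,c=101]: 0000  = hex 0
  rows 24-27 [a,b,c=110]: 0000  = hex 0
  rows 28-31 [a,b,c=111]: 0000  = hex 0
Output column (row 0 .. row 31) = 00000000000011000000000000000000
Output column grouped in 4s = 0000 0000 0000 1100 0000 0000 0000 0000 = 0x000C0000
Convert to decimal digit by digit (value = value*16 + digit):
  0 -> 0
  0*16 + 0 = 0
  0*16 + 0 = 0
  0*16 + 12 (C) = 12
  12*16 + 0 = 192
  192*16 + 0 = 3072
  3072*16 + 0 = 49152
  49152*16 + 0 = 786432
Decimal = 786432

786432


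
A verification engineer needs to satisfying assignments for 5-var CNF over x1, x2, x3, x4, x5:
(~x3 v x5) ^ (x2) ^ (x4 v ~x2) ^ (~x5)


CNF with 4 clauses over 5 vars (32 assignments).
An assignment satisfies CNF iff every clause has >=1 true literal.
Check each row (bits = x1,x2,x3,x4,x5; clause T/F shown):
  row 0 [00000]: clauses=TFTT -> 0
  row 1 [00001]: clauses=TFTF -> 0
  row 2 [00010]: clauses=TFTT -> 0
  row 3 [00011]: clauses=TFTF -> 0
  row 4 [00100]: clauses=FFTT -> 0
  row 5 [00101]: clauses=TFTF -> 0
  row 6 [00110]: clauses=FFTT -> 0
  row 7 [00111]: clauses=TFTF -> 0
  row 8 [01000]: clauses=TTFT -> 0
  row 9 [01001]: clauses=TTFF -> 0
  row 10 [01010]: clauses=TTTT -> 1
  row 11 [01011]: clauses=TTTF -> 0
  row 12 [01100]: clauses=FTFT -> 0
  row 13 [01101]: clauses=TTFF -> 0
  row 14 [01110]: clauses=FTTT -> 0
  row 15 [01111]: clauses=TTTF -> 0
  row 16 [10000]: clauses=TFTT -> 0
  row 17 [10001]: clauses=TFTF -> 0
  row 18 [10010]: clauses=TFTT -> 0
  row 19 [10011]: clauses=TFTF -> 0
  row 20 [10100]: clauses=FFTT -> 0
  row 21 [10101]: clauses=TFTF -> 0
  row 22 [10110]: clauses=FFTT -> 0
  row 23 [10111]: clauses=TFTF -> 0
  row 24 [11000]: clauses=TTFT -> 0
  row 25 [11001]: clauses=TTFF -> 0
  row 26 [11010]: clauses=TTTT -> 1
  row 27 [11011]: clauses=TTTF -> 0
  row 28 [11100]: clauses=FTFT -> 0
  row 29 [11101]: clauses=TTFF -> 0
  row 30 [11110]: clauses=FTTT -> 0
  row 31 [11111]: clauses=TTTF -> 0
Full result column, 8 rows per line (x1,x2 fixed per line; x3,x4,x5 runs 000..111 left to right):
  rows 0-7 [x1,x2=00]: 00000000  (ones: 0)
  rows 8-15 [x1,x2=01]: 00100000  (ones: 1)
  rows 16-23 [x1,x2=10]: 00000000  (ones: 0)
  rows 24-31 [x1,x2=11]: 00100000  (ones: 1)
Satisfying assignments = 0+1+0+1 = 2

2


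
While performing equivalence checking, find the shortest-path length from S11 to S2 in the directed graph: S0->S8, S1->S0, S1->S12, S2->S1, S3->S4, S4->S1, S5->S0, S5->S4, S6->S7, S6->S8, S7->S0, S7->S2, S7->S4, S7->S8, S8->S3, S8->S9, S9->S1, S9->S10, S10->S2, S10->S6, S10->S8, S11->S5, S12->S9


BFS layer-by-layer from S11:
  dist 0: {S11}
  dist 1: {S5}
  dist 2: {S0, S4}
  dist 3: {S1, S8}
  dist 4: {S3, S9, S12}
  dist 5: {S10}
  dist 6: {S2, S6}
  -> S2 reached at distance 6
Shortest path length = 6

6


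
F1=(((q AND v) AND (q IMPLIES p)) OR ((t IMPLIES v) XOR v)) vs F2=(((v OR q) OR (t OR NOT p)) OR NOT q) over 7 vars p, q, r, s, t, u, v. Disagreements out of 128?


F1 = (((q AND v) AND (q IMPLIES p)) OR ((t IMPLIES v) XOR v))
F2 = (((v OR q) OR (t OR NOT p)) OR NOT q)
Evaluate both on each of 128 rows (bits = p,q,r,s,t,u,v):
  row 0 [0000000]: F1=1 F2=1 -> 0
  row 1 [0000001]: F1=0 F2=1 (differ) -> 1
  row 2 [0000010]: F1=1 F2=1 -> 0
  row 3 [0000011]: F1=0 F2=1 (differ) -> 1
  row 4 [0000100]: F1=0 F2=1 (differ) -> 1
  (every remaining row is evaluated the same way; all 128 results are listed next)
Full result column, 8 rows per line (p,q,r,s fixed per line; t,u,v runs 000..111 left to right):
  rows 0-7 [p,q,r,s=0000]: 01011111  (ones: 6)
  rows 8-15 [p,q,r,s=0001]: 01011111  (ones: 6)
  rows 16-23 [p,q,r,s=0010]: 01011111  (ones: 6)
  rows 24-31 [p,q,r,s=0011]: 01011111  (ones: 6)
  rows 32-39 [p,q,r,s=0100]: 01011111  (ones: 6)
  rows 40-47 [p,q,r,s=0101]: 01011111  (ones: 6)
  rows 48-55 [p,q,r,s=0110]: 01011111  (ones: 6)
  rows 56-63 [p,q,r,s=0111]: 01011111  (ones: 6)
  rows 64-71 [p,q,r,s=1000]: 01011111  (ones: 6)
  rows 72-79 [p,q,r,s=1001]: 01011111  (ones: 6)
  rows 80-87 [p,q,r,s=1010]: 01011111  (ones: 6)
  rows 88-95 [p,q,r,s=1011]: 01011111  (ones: 6)
  rows 96-103 [p,q,r,s=1100]: 00001010  (ones: 2)
  rows 104-111 [p,q,r,s=1101]: 00001010  (ones: 2)
  rows 112-119 [p,q,r,s=1110]: 00001010  (ones: 2)
  rows 120-127 [p,q,r,s=1111]: 00001010  (ones: 2)
Disagreements = 6+6+6+6+6+6+6+6+6+6+6+6+2+2+2+2 = 80

80


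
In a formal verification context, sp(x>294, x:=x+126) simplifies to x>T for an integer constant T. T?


Formula: sp(P, x:=E) = exists old_x. (x = E[old_x/x]) AND P[old_x/x] (old_x is the value of x before the assignment; eliminate old_x by solving x = E[old_x/x] for old_x)
Step 1: Precondition P: x>294, i.e. old_x > 294
Step 2: Assignment gives x = old_x + 126, so old_x = x - 126
Step 3: Substitute into P: x - 126 > 294
Step 4: Simplify: x > 294+126 = 420

420


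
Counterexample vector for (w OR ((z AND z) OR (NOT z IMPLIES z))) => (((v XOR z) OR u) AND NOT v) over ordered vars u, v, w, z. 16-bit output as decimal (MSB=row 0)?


F1 = (w OR ((z AND z) OR (NOT z IMPLIES z)))
F2 = (((v XOR z) OR u) AND NOT v)
Counterexample to F1=>F2 is where F1=1 and F2=0.
Evaluate each row (bits = u,v,w,z, MSB first):
  row 0 [0000]: F1=0 F2=0 -> F1&~F2 -> 0
  row 1 [0001]: F1=1 F2=1 -> F1&~F2 -> 0
  row 2 [0010]: F1=1 F2=0 -> F1&~F2 -> 1
  row 3 [0011]: F1=1 F2=1 -> F1&~F2 -> 0
  row 4 [0100]: F1=0 F2=0 -> F1&~F2 -> 0
  row 5 [0101]: F1=1 F2=0 -> F1&~F2 -> 1
  row 6 [0110]: F1=1 F2=0 -> F1&~F2 -> 1
  row 7 [0111]: F1=1 F2=0 -> F1&~F2 -> 1
  row 8 [1000]: F1=0 F2=1 -> F1&~F2 -> 0
  row 9 [1001]: F1=1 F2=1 -> F1&~F2 -> 0
  row 10 [1010]: F1=1 F2=1 -> F1&~F2 -> 0
  row 11 [1011]: F1=1 F2=1 -> F1&~F2 -> 0
  row 12 [1100]: F1=0 F2=0 -> F1&~F2 -> 0
  row 13 [1101]: F1=1 F2=0 -> F1&~F2 -> 1
  row 14 [1110]: F1=1 F2=0 -> F1&~F2 -> 1
  row 15 [1111]: F1=1 F2=0 -> F1&~F2 -> 1
Full result column, 4 rows per line (u,v fixed per line; w,z runs 00..11 left to right):
  rows 0-3 [u,v=00]: 0010  = hex 2
  rows 4-7 [u,v=01]: 0111  = hex 7
  rows 8-11 [u,v=10]: 0000  = hex 0
  rows 12-15 [u,v=11]: 0111  = hex 7
Counterexample vector (row 0 .. row 15) = 0010011100000111
Output column grouped in 4s = 0010 0111 0000 0111 = 0x2707
Convert to decimal digit by digit (value = value*16 + digit):
  2 -> 2
  2*16 + 7 = 39
  39*16 + 0 = 624
  624*16 + 7 = 9991
Decimal = 9991

9991


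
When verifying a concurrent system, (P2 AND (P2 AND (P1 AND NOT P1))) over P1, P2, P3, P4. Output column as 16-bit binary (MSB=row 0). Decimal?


Formula: (P2 AND (P2 AND (P1 AND NOT P1))) over P1, P2, P3, P4 (16 rows)
Evaluate each row (bits = P1,P2,P3,P4, MSB first):
  row 0 [0000]: (0 AND (0 AND (0 AND NOT 0))) -> 0
  row 1 [0001]: (0 AND (0 AND (0 AND NOT 0))) -> 0
  row 2 [0010]: (0 AND (0 AND (0 AND NOT 0))) -> 0
  row 3 [0011]: (0 AND (0 AND (0 AND NOT 0))) -> 0
  row 4 [0100]: (1 AND (1 AND (0 AND NOT 0))) -> 0
  row 5 [0101]: (1 AND (1 AND (0 AND NOT 0))) -> 0
  row 6 [0110]: (1 AND (1 AND (0 AND NOT 0))) -> 0
  row 7 [0111]: (1 AND (1 AND (0 AND NOT 0))) -> 0
  row 8 [1000]: (0 AND (0 AND (1 AND NOT 1))) -> 0
  row 9 [1001]: (0 AND (0 AND (1 AND NOT 1))) -> 0
  row 10 [1010]: (0 AND (0 AND (1 AND NOT 1))) -> 0
  row 11 [1011]: (0 AND (0 AND (1 AND NOT 1))) -> 0
  row 12 [1100]: (1 AND (1 AND (1 AND NOT 1))) -> 0
  row 13 [1101]: (1 AND (1 AND (1 AND NOT 1))) -> 0
  row 14 [1110]: (1 AND (1 AND (1 AND NOT 1))) -> 0
  row 15 [1111]: (1 AND (1 AND (1 AND NOT 1))) -> 0
Full result column, 4 rows per line (P1,P2 fixed per line; P3,P4 runs 00..11 left to right):
  rows 0-3 [P1,P2=00]: 0000  = hex 0
  rows 4-7 [P1,P2=01]: 0000  = hex 0
  rows 8-11 [P1,P2=10]: 0000  = hex 0
  rows 12-15 [P1,P2=11]: 0000  = hex 0
Output column (row 0 .. row 15) = 0000000000000000
Output column grouped in 4s = 0000 0000 0000 0000 = 0x0000
Convert to decimal digit by digit (value = value*16 + digit):
  0 -> 0
  0*16 + 0 = 0
  0*16 + 0 = 0
  0*16 + 0 = 0
Decimal = 0

0


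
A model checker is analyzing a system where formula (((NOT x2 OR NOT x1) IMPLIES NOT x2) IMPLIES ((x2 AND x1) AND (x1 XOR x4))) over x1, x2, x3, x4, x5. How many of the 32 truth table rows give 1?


Formula: (((NOT x2 OR NOT x1) IMPLIES NOT x2) IMPLIES ((x2 AND x1) AND (x1 XOR x4))) over 5 vars (32 rows)
Evaluate each row (x1, x2, x3, x4, x5 as bits, MSB first):
  row 0 [00000]: (((NOT 0 OR NOT 0) IMPLIES NOT 0) IMPLIES ((0 AND 0) AND (0 XOR 0))) -> 0
  row 1 [00001]: (((NOT 0 OR NOT 0) IMPLIES NOT 0) IMPLIES ((0 AND 0) AND (0 XOR 0))) -> 0
  row 2 [00010]: (((NOT 0 OR NOT 0) IMPLIES NOT 0) IMPLIES ((0 AND 0) AND (0 XOR 1))) -> 0
  row 3 [00011]: (((NOT 0 OR NOT 0) IMPLIES NOT 0) IMPLIES ((0 AND 0) AND (0 XOR 1))) -> 0
  row 4 [00100]: (((NOT 0 OR NOT 0) IMPLIES NOT 0) IMPLIES ((0 AND 0) AND (0 XOR 0))) -> 0
  row 5 [00101]: (((NOT 0 OR NOT 0) IMPLIES NOT 0) IMPLIES ((0 AND 0) AND (0 XOR 0))) -> 0
  row 6 [00110]: (((NOT 0 OR NOT 0) IMPLIES NOT 0) IMPLIES ((0 AND 0) AND (0 XOR 1))) -> 0
  row 7 [00111]: (((NOT 0 OR NOT 0) IMPLIES NOT 0) IMPLIES ((0 AND 0) AND (0 XOR 1))) -> 0
  row 8 [01000]: (((NOT 1 OR NOT 0) IMPLIES NOT 1) IMPLIES ((1 AND 0) AND (0 XOR 0))) -> 1
  row 9 [01001]: (((NOT 1 OR NOT 0) IMPLIES NOT 1) IMPLIES ((1 AND 0) AND (0 XOR 0))) -> 1
  row 10 [01010]: (((NOT 1 OR NOT 0) IMPLIES NOT 1) IMPLIES ((1 AND 0) AND (0 XOR 1))) -> 1
  row 11 [01011]: (((NOT 1 OR NOT 0) IMPLIES NOT 1) IMPLIES ((1 AND 0) AND (0 XOR 1))) -> 1
  row 12 [01100]: (((NOT 1 OR NOT 0) IMPLIES NOT 1) IMPLIES ((1 AND 0) AND (0 XOR 0))) -> 1
  row 13 [01101]: (((NOT 1 OR NOT 0) IMPLIES NOT 1) IMPLIES ((1 AND 0) AND (0 XOR 0))) -> 1
  row 14 [01110]: (((NOT 1 OR NOT 0) IMPLIES NOT 1) IMPLIES ((1 AND 0) AND (0 XOR 1))) -> 1
  row 15 [01111]: (((NOT 1 OR NOT 0) IMPLIES NOT 1) IMPLIES ((1 AND 0) AND (0 XOR 1))) -> 1
  row 16 [10000]: (((NOT 0 OR NOT 1) IMPLIES NOT 0) IMPLIES ((0 AND 1) AND (1 XOR 0))) -> 0
  row 17 [10001]: (((NOT 0 OR NOT 1) IMPLIES NOT 0) IMPLIES ((0 AND 1) AND (1 XOR 0))) -> 0
  row 18 [10010]: (((NOT 0 OR NOT 1) IMPLIES NOT 0) IMPLIES ((0 AND 1) AND (1 XOR 1))) -> 0
  row 19 [10011]: (((NOT 0 OR NOT 1) IMPLIES NOT 0) IMPLIES ((0 AND 1) AND (1 XOR 1))) -> 0
  row 20 [10100]: (((NOT 0 OR NOT 1) IMPLIES NOT 0) IMPLIES ((0 AND 1) AND (1 XOR 0))) -> 0
  row 21 [10101]: (((NOT 0 OR NOT 1) IMPLIES NOT 0) IMPLIES ((0 AND 1) AND (1 XOR 0))) -> 0
  row 22 [10110]: (((NOT 0 OR NOT 1) IMPLIES NOT 0) IMPLIES ((0 AND 1) AND (1 XOR 1))) -> 0
  row 23 [10111]: (((NOT 0 OR NOT 1) IMPLIES NOT 0) IMPLIES ((0 AND 1) AND (1 XOR 1))) -> 0
  row 24 [11000]: (((NOT 1 OR NOT 1) IMPLIES NOT 1) IMPLIES ((1 AND 1) AND (1 XOR 0))) -> 1
  row 25 [11001]: (((NOT 1 OR NOT 1) IMPLIES NOT 1) IMPLIES ((1 AND 1) AND (1 XOR 0))) -> 1
  row 26 [11010]: (((NOT 1 OR NOT 1) IMPLIES NOT 1) IMPLIES ((1 AND 1) AND (1 XOR 1))) -> 0
  row 27 [11011]: (((NOT 1 OR NOT 1) IMPLIES NOT 1) IMPLIES ((1 AND 1) AND (1 XOR 1))) -> 0
  row 28 [11100]: (((NOT 1 OR NOT 1) IMPLIES NOT 1) IMPLIES ((1 AND 1) AND (1 XOR 0))) -> 1
  row 29 [11101]: (((NOT 1 OR NOT 1) IMPLIES NOT 1) IMPLIES ((1 AND 1) AND (1 XOR 0))) -> 1
  row 30 [11110]: (((NOT 1 OR NOT 1) IMPLIES NOT 1) IMPLIES ((1 AND 1) AND (1 XOR 1))) -> 0
  row 31 [11111]: (((NOT 1 OR NOT 1) IMPLIES NOT 1) IMPLIES ((1 AND 1) AND (1 XOR 1))) -> 0
Full result column, 8 rows per line (x1,x2 fixed per line; x3,x4,x5 runs 000..111 left to right):
  rows 0-7 [x1,x2=00]: 00000000  (ones: 0)
  rows 8-15 [x1,x2=01]: 11111111  (ones: 8)
  rows 16-23 [x1,x2=10]: 00000000  (ones: 0)
  rows 24-31 [x1,x2=11]: 11001100  (ones: 4)
Count of 1-rows = 0+8+0+4 = 12

12


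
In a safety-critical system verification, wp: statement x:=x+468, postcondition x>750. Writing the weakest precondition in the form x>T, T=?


Formula: wp(x:=E, P) = P[E/x] (substitute E for x in postcondition)
Step 1: Postcondition: x>750
Step 2: Substitute x+468 for x: x+468>750
Step 3: Solve for x: x > 750-468 = 282

282


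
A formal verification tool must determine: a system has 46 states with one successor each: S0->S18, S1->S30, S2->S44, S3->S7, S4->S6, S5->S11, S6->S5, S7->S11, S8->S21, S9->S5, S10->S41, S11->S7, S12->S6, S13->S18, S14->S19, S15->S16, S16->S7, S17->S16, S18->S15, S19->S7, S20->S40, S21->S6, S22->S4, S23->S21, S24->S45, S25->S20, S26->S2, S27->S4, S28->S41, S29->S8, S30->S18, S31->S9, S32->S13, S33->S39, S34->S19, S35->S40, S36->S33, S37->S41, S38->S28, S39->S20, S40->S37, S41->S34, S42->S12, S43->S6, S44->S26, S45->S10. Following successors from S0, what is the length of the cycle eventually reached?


Trace from S0 until a state repeats:
  S0 -> S18 -> S15 -> S16 -> S7 -> S11 -> S7
S7 first seen at step 4, revisited at step 6.
Cycle length = 6 - 4 = 2

2


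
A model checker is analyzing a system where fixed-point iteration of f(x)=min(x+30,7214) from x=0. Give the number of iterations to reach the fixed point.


Step 1: x=0, cap=7214, increment=30
Step 2: x grows by 30 each step until capped at 7214; fixed point is x=7214
Step 3: iterations = ceil(7214/30) = 241

241


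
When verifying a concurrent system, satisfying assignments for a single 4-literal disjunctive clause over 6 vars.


Step 1: Total=2^6=64
Step 2: Unsat when all 4 false: 2^2=4
Step 3: Sat=64-4=60

60


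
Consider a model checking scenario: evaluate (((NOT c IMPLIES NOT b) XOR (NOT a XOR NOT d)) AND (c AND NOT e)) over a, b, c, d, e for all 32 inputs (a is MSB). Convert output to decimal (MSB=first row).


Formula: (((NOT c IMPLIES NOT b) XOR (NOT a XOR NOT d)) AND (c AND NOT e)) over a, b, c, d, e (32 rows)
Evaluate each row (bits = a,b,c,d,e, MSB first):
  row 0 [00000]: (((NOT 0 IMPLIES NOT 0) XOR (NOT 0 XOR NOT 0)) AND (0 AND NOT 0)) -> 0
  row 1 [00001]: (((NOT 0 IMPLIES NOT 0) XOR (NOT 0 XOR NOT 0)) AND (0 AND NOT 1)) -> 0
  row 2 [00010]: (((NOT 0 IMPLIES NOT 0) XOR (NOT 0 XOR NOT 1)) AND (0 AND NOT 0)) -> 0
  row 3 [00011]: (((NOT 0 IMPLIES NOT 0) XOR (NOT 0 XOR NOT 1)) AND (0 AND NOT 1)) -> 0
  row 4 [00100]: (((NOT 1 IMPLIES NOT 0) XOR (NOT 0 XOR NOT 0)) AND (1 AND NOT 0)) -> 1
  row 5 [00101]: (((NOT 1 IMPLIES NOT 0) XOR (NOT 0 XOR NOT 0)) AND (1 AND NOT 1)) -> 0
  row 6 [00110]: (((NOT 1 IMPLIES NOT 0) XOR (NOT 0 XOR NOT 1)) AND (1 AND NOT 0)) -> 0
  row 7 [00111]: (((NOT 1 IMPLIES NOT 0) XOR (NOT 0 XOR NOT 1)) AND (1 AND NOT 1)) -> 0
  row 8 [01000]: (((NOT 0 IMPLIES NOT 1) XOR (NOT 0 XOR NOT 0)) AND (0 AND NOT 0)) -> 0
  row 9 [01001]: (((NOT 0 IMPLIES NOT 1) XOR (NOT 0 XOR NOT 0)) AND (0 AND NOT 1)) -> 0
  row 10 [01010]: (((NOT 0 IMPLIES NOT 1) XOR (NOT 0 XOR NOT 1)) AND (0 AND NOT 0)) -> 0
  row 11 [01011]: (((NOT 0 IMPLIES NOT 1) XOR (NOT 0 XOR NOT 1)) AND (0 AND NOT 1)) -> 0
  row 12 [01100]: (((NOT 1 IMPLIES NOT 1) XOR (NOT 0 XOR NOT 0)) AND (1 AND NOT 0)) -> 1
  row 13 [01101]: (((NOT 1 IMPLIES NOT 1) XOR (NOT 0 XOR NOT 0)) AND (1 AND NOT 1)) -> 0
  row 14 [01110]: (((NOT 1 IMPLIES NOT 1) XOR (NOT 0 XOR NOT 1)) AND (1 AND NOT 0)) -> 0
  row 15 [01111]: (((NOT 1 IMPLIES NOT 1) XOR (NOT 0 XOR NOT 1)) AND (1 AND NOT 1)) -> 0
  row 16 [10000]: (((NOT 0 IMPLIES NOT 0) XOR (NOT 1 XOR NOT 0)) AND (0 AND NOT 0)) -> 0
  row 17 [10001]: (((NOT 0 IMPLIES NOT 0) XOR (NOT 1 XOR NOT 0)) AND (0 AND NOT 1)) -> 0
  row 18 [10010]: (((NOT 0 IMPLIES NOT 0) XOR (NOT 1 XOR NOT 1)) AND (0 AND NOT 0)) -> 0
  row 19 [10011]: (((NOT 0 IMPLIES NOT 0) XOR (NOT 1 XOR NOT 1)) AND (0 AND NOT 1)) -> 0
  row 20 [10100]: (((NOT 1 IMPLIES NOT 0) XOR (NOT 1 XOR NOT 0)) AND (1 AND NOT 0)) -> 0
  row 21 [10101]: (((NOT 1 IMPLIES NOT 0) XOR (NOT 1 XOR NOT 0)) AND (1 AND NOT 1)) -> 0
  row 22 [10110]: (((NOT 1 IMPLIES NOT 0) XOR (NOT 1 XOR NOT 1)) AND (1 AND NOT 0)) -> 1
  row 23 [10111]: (((NOT 1 IMPLIES NOT 0) XOR (NOT 1 XOR NOT 1)) AND (1 AND NOT 1)) -> 0
  row 24 [11000]: (((NOT 0 IMPLIES NOT 1) XOR (NOT 1 XOR NOT 0)) AND (0 AND NOT 0)) -> 0
  row 25 [11001]: (((NOT 0 IMPLIES NOT 1) XOR (NOT 1 XOR NOT 0)) AND (0 AND NOT 1)) -> 0
  row 26 [11010]: (((NOT 0 IMPLIES NOT 1) XOR (NOT 1 XOR NOT 1)) AND (0 AND NOT 0)) -> 0
  row 27 [11011]: (((NOT 0 IMPLIES NOT 1) XOR (NOT 1 XOR NOT 1)) AND (0 AND NOT 1)) -> 0
  row 28 [11100]: (((NOT 1 IMPLIES NOT 1) XOR (NOT 1 XOR NOT 0)) AND (1 AND NOT 0)) -> 0
  row 29 [11101]: (((NOT 1 IMPLIES NOT 1) XOR (NOT 1 XOR NOT 0)) AND (1 AND NOT 1)) -> 0
  row 30 [11110]: (((NOT 1 IMPLIES NOT 1) XOR (NOT 1 XOR NOT 1)) AND (1 AND NOT 0)) -> 1
  row 31 [11111]: (((NOT 1 IMPLIES NOT 1) XOR (NOT 1 XOR NOT 1)) AND (1 AND NOT 1)) -> 0
Full result column, 4 rows per line (a,b,c fixed per line; d,e runs 00..11 left to right):
  rows 0-3 [a,b,c=000]: 0000  = hex 0
  rows 4-7 [a,b,c=001]: 1000  = hex 8
  rows 8-11 [a,b,c=010]: 0000  = hex 0
  rows 12-15 [a,b,c=011]: 1000  = hex 8
  rows 16-19 [a,b,c=100]: 0000  = hex 0
  rows 20-23 [a,b,c=101]: 0010  = hex 2
  rows 24-27 [a,b,c=110]: 0000  = hex 0
  rows 28-31 [a,b,c=111]: 0010  = hex 2
Output column (row 0 .. row 31) = 00001000000010000000001000000010
Output column grouped in 4s = 0000 1000 0000 1000 0000 0010 0000 0010 = 0x08080202
Convert to decimal digit by digit (value = value*16 + digit):
  0 -> 0
  0*16 + 8 = 8
  8*16 + 0 = 128
  128*16 + 8 = 2056
  2056*16 + 0 = 32896
  32896*16 + 2 = 526338
  526338*16 + 0 = 8421408
  8421408*16 + 2 = 134742530
Decimal = 134742530

134742530
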